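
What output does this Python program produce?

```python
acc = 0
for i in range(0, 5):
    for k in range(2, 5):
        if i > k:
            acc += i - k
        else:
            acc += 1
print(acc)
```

i=0,k=2: not 0>2, acc = 0+1 = 1
i=0,k=3: not 0>3, acc = 1+1 = 2
i=0,k=4: not 0>4, acc = 2+1 = 3
i=1,k=2: not 1>2, acc = 3+1 = 4
i=1,k=3: not 1>3, acc = 4+1 = 5
i=1,k=4: not 1>4, acc = 5+1 = 6
i=2,k=2: not 2>2, acc = 6+1 = 7
i=2,k=3: not 2>3, acc = 7+1 = 8
i=2,k=4: not 2>4, acc = 8+1 = 9
i=3,k=2: 3>2, acc = 9+1 = 10
i=3,k=3: not 3>3, acc = 10+1 = 11
i=3,k=4: not 3>4, acc = 11+1 = 12
i=4,k=2: 4>2, acc = 12+2 = 14
i=4,k=3: 4>3, acc = 14+1 = 15
i=4,k=4: not 4>4, acc = 15+1 = 16

16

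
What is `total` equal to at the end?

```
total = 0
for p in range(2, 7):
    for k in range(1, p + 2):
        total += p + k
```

190

p=2,k=1: total = 0+3 = 3
p=2,k=2: total = 3+4 = 7
p=2,k=3: total = 7+5 = 12
p=3,k=1: total = 12+4 = 16
p=3,k=2: total = 16+5 = 21
p=3,k=3: total = 21+6 = 27
p=3,k=4: total = 27+7 = 34
p=4,k=1: total = 34+5 = 39
p=4,k=2: total = 39+6 = 45
p=4,k=3: total = 45+7 = 52
p=4,k=4: total = 52+8 = 60
p=4,k=5: total = 60+9 = 69
p=5,k=1: total = 69+6 = 75
p=5,k=2: total = 75+7 = 82
p=5,k=3: total = 82+8 = 90
p=5,k=4: total = 90+9 = 99
p=5,k=5: total = 99+10 = 109
p=5,k=6: total = 109+11 = 120
p=6,k=1: total = 120+7 = 127
p=6,k=2: total = 127+8 = 135
p=6,k=3: total = 135+9 = 144
p=6,k=4: total = 144+10 = 154
p=6,k=5: total = 154+11 = 165
p=6,k=6: total = 165+12 = 177
p=6,k=7: total = 177+13 = 190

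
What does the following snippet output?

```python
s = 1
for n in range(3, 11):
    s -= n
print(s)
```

n=3: s = 1-3 = -2
n=4: s = (-2)-4 = -6
n=5: s = (-6)-5 = -11
n=6: s = (-11)-6 = -17
n=7: s = (-17)-7 = -24
n=8: s = (-24)-8 = -32
n=9: s = (-32)-9 = -41
n=10: s = (-41)-10 = -51

-51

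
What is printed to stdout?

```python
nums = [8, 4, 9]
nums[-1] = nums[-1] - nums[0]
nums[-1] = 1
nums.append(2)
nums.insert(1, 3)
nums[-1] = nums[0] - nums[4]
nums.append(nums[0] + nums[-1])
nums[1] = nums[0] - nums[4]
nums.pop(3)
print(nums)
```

nums[-1] = nums[-1]-nums[0] = 9-8 = 1 → [8, 4, 1]
nums[-1] = 1 → [8, 4, 1]
append 2 → [8, 4, 1, 2]
insert 3 at 1 → [8, 3, 4, 1, 2]
nums[-1] = nums[0]-nums[4] = 8-2 = 6 → [8, 3, 4, 1, 6]
append nums[0]+nums[-1] = 8+6 = 14 → [8, 3, 4, 1, 6, 14]
nums[1] = nums[0]-nums[4] = 8-6 = 2 → [8, 2, 4, 1, 6, 14]
pop(3) removes 1 → [8, 2, 4, 6, 14]

[8, 2, 4, 6, 14]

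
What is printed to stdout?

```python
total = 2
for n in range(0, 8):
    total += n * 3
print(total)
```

n=0: total = 2+0*3 = 2
n=1: total = 2+1*3 = 5
n=2: total = 5+2*3 = 11
n=3: total = 11+3*3 = 20
n=4: total = 20+4*3 = 32
n=5: total = 32+5*3 = 47
n=6: total = 47+6*3 = 65
n=7: total = 65+7*3 = 86

86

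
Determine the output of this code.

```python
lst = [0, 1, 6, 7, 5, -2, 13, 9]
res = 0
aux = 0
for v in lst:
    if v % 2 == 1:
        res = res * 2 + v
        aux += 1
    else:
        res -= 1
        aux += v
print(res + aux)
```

84

v=0: not odd, res = 0-1 = -1; aux=0
v=1: odd, res = (-1)*2+1 = -1; aux=1
v=6: not odd, res = (-1)-1 = -2; aux=7
v=7: odd, res = (-2)*2+7 = 3; aux=8
v=5: odd, res = 3*2+5 = 11; aux=9
v=-2: not odd, res = 11-1 = 10; aux=7
v=13: odd, res = 10*2+13 = 33; aux=8
v=9: odd, res = 33*2+9 = 75; aux=9
res+aux = 75+9 = 84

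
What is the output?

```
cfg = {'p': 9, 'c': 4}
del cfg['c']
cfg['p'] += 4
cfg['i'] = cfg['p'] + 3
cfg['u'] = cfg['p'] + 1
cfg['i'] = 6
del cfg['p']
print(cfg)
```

del 'c' → {'p': 9}
cfg['p'] = 9+4 = 13 → {'p': 13}
cfg['i'] = cfg['p']+3 = 16 → {'p': 13, 'i': 16}
cfg['u'] = cfg['p']+1 = 14 → {'p': 13, 'i': 16, 'u': 14}
cfg['i'] = 6 → {'p': 13, 'i': 6, 'u': 14}
del 'p' → {'i': 6, 'u': 14}

{'i': 6, 'u': 14}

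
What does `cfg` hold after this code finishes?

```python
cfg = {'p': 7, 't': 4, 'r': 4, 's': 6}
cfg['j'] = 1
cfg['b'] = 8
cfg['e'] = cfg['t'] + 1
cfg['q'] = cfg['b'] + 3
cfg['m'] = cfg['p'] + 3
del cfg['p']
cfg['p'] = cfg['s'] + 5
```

{'t': 4, 'r': 4, 's': 6, 'j': 1, 'b': 8, 'e': 5, 'q': 11, 'm': 10, 'p': 11}

cfg['j'] = 1 → {'p': 7, 't': 4, 'r': 4, 's': 6, 'j': 1}
cfg['b'] = 8 → {'p': 7, 't': 4, 'r': 4, 's': 6, 'j': 1, 'b': 8}
cfg['e'] = cfg['t']+1 = 5 → {'p': 7, 't': 4, 'r': 4, 's': 6, 'j': 1, 'b': 8, 'e': 5}
cfg['q'] = cfg['b']+3 = 11 → {'p': 7, 't': 4, 'r': 4, 's': 6, 'j': 1, 'b': 8, 'e': 5, 'q': 11}
cfg['m'] = cfg['p']+3 = 10 → {'p': 7, 't': 4, 'r': 4, 's': 6, 'j': 1, 'b': 8, 'e': 5, 'q': 11, 'm': 10}
del 'p' → {'t': 4, 'r': 4, 's': 6, 'j': 1, 'b': 8, 'e': 5, 'q': 11, 'm': 10}
cfg['p'] = cfg['s']+5 = 11 → {'t': 4, 'r': 4, 's': 6, 'j': 1, 'b': 8, 'e': 5, 'q': 11, 'm': 10, 'p': 11}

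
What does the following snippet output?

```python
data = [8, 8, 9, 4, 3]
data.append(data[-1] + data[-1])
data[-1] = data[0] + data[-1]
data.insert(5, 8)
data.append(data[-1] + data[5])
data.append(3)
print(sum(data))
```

append data[-1]+data[-1] = 3+3 = 6 → [8, 8, 9, 4, 3, 6]
data[-1] = data[0]+data[-1] = 8+6 = 14 → [8, 8, 9, 4, 3, 14]
insert 8 at 5 → [8, 8, 9, 4, 3, 8, 14]
append data[-1]+data[5] = 14+8 = 22 → [8, 8, 9, 4, 3, 8, 14, 22]
append 3 → [8, 8, 9, 4, 3, 8, 14, 22, 3]
sum = 79

79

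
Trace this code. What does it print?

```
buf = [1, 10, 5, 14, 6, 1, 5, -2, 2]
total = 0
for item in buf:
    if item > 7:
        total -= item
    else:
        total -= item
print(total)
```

item=1: not >7, total = 0-1 = -1
item=10: >7, total = (-1)-10 = -11
item=5: not >7, total = (-11)-5 = -16
item=14: >7, total = (-16)-14 = -30
item=6: not >7, total = (-30)-6 = -36
item=1: not >7, total = (-36)-1 = -37
item=5: not >7, total = (-37)-5 = -42
item=-2: not >7, total = (-42)-(-2) = -40
item=2: not >7, total = (-40)-2 = -42

-42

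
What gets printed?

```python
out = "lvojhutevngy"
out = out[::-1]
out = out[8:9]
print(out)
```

j

reverse → 'ygnvetuhjovl'
slice [8:9] → 'j'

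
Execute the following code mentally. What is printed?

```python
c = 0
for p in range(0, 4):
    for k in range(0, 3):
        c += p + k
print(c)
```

p=0,k=0: c = 0+0 = 0
p=0,k=1: c = 0+1 = 1
p=0,k=2: c = 1+2 = 3
p=1,k=0: c = 3+1 = 4
p=1,k=1: c = 4+2 = 6
p=1,k=2: c = 6+3 = 9
p=2,k=0: c = 9+2 = 11
p=2,k=1: c = 11+3 = 14
p=2,k=2: c = 14+4 = 18
p=3,k=0: c = 18+3 = 21
p=3,k=1: c = 21+4 = 25
p=3,k=2: c = 25+5 = 30

30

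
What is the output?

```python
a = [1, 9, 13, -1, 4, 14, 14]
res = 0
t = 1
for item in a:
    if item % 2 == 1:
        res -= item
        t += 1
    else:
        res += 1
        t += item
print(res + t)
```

item=1: odd, res = 0-1 = -1; t=2
item=9: odd, res = (-1)-9 = -10; t=3
item=13: odd, res = (-10)-13 = -23; t=4
item=-1: odd, res = (-23)-(-1) = -22; t=5
item=4: not odd, res = (-22)+1 = -21; t=9
item=14: not odd, res = (-21)+1 = -20; t=23
item=14: not odd, res = (-20)+1 = -19; t=37
res+t = (-19)+37 = 18

18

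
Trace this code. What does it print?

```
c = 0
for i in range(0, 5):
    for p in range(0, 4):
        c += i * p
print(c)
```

i=0,p=0: c = 0+0 = 0
i=0,p=1: c = 0+0 = 0
i=0,p=2: c = 0+0 = 0
i=0,p=3: c = 0+0 = 0
i=1,p=0: c = 0+0 = 0
i=1,p=1: c = 0+1 = 1
i=1,p=2: c = 1+2 = 3
i=1,p=3: c = 3+3 = 6
i=2,p=0: c = 6+0 = 6
i=2,p=1: c = 6+2 = 8
i=2,p=2: c = 8+4 = 12
i=2,p=3: c = 12+6 = 18
i=3,p=0: c = 18+0 = 18
i=3,p=1: c = 18+3 = 21
i=3,p=2: c = 21+6 = 27
i=3,p=3: c = 27+9 = 36
i=4,p=0: c = 36+0 = 36
i=4,p=1: c = 36+4 = 40
i=4,p=2: c = 40+8 = 48
i=4,p=3: c = 48+12 = 60

60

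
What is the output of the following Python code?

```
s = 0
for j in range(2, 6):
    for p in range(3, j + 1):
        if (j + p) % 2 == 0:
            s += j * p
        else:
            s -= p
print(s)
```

58

j=3,p=3: even sum, s = 0+9 = 9
j=4,p=3: odd sum, s = 9-3 = 6
j=4,p=4: even sum, s = 6+16 = 22
j=5,p=3: even sum, s = 22+15 = 37
j=5,p=4: odd sum, s = 37-4 = 33
j=5,p=5: even sum, s = 33+25 = 58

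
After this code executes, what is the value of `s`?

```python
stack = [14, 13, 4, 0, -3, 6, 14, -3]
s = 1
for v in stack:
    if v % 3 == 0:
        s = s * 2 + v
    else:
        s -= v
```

v=14: not %3==0, s = 1-14 = -13
v=13: not %3==0, s = (-13)-13 = -26
v=4: not %3==0, s = (-26)-4 = -30
v=0: %3==0, s = (-30)*2+0 = -60
v=-3: %3==0, s = (-60)*2+(-3) = -123
v=6: %3==0, s = (-123)*2+6 = -240
v=14: not %3==0, s = (-240)-14 = -254
v=-3: %3==0, s = (-254)*2+(-3) = -511

-511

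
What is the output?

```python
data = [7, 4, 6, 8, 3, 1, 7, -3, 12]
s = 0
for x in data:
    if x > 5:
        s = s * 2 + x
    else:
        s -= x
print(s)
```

144

x=7: >5, s = 0*2+7 = 7
x=4: not >5, s = 7-4 = 3
x=6: >5, s = 3*2+6 = 12
x=8: >5, s = 12*2+8 = 32
x=3: not >5, s = 32-3 = 29
x=1: not >5, s = 29-1 = 28
x=7: >5, s = 28*2+7 = 63
x=-3: not >5, s = 63-(-3) = 66
x=12: >5, s = 66*2+12 = 144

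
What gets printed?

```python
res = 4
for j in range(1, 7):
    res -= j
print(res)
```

-17

j=1: res = 4-1 = 3
j=2: res = 3-2 = 1
j=3: res = 1-3 = -2
j=4: res = (-2)-4 = -6
j=5: res = (-6)-5 = -11
j=6: res = (-11)-6 = -17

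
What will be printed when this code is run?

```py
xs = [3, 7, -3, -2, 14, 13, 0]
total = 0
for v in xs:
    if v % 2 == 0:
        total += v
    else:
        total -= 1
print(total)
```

8

v=3: not even, total = 0-1 = -1
v=7: not even, total = (-1)-1 = -2
v=-3: not even, total = (-2)-1 = -3
v=-2: even, total = (-3)+(-2) = -5
v=14: even, total = (-5)+14 = 9
v=13: not even, total = 9-1 = 8
v=0: even, total = 8+0 = 8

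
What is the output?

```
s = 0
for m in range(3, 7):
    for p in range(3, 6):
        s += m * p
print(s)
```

216

m=3,p=3: s = 0+9 = 9
m=3,p=4: s = 9+12 = 21
m=3,p=5: s = 21+15 = 36
m=4,p=3: s = 36+12 = 48
m=4,p=4: s = 48+16 = 64
m=4,p=5: s = 64+20 = 84
m=5,p=3: s = 84+15 = 99
m=5,p=4: s = 99+20 = 119
m=5,p=5: s = 119+25 = 144
m=6,p=3: s = 144+18 = 162
m=6,p=4: s = 162+24 = 186
m=6,p=5: s = 186+30 = 216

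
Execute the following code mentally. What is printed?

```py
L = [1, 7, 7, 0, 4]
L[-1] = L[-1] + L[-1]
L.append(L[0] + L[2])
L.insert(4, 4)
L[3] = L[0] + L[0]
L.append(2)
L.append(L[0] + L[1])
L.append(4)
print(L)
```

L[-1] = L[-1]+L[-1] = 4+4 = 8 → [1, 7, 7, 0, 8]
append L[0]+L[2] = 1+7 = 8 → [1, 7, 7, 0, 8, 8]
insert 4 at 4 → [1, 7, 7, 0, 4, 8, 8]
L[3] = L[0]+L[0] = 1+1 = 2 → [1, 7, 7, 2, 4, 8, 8]
append 2 → [1, 7, 7, 2, 4, 8, 8, 2]
append L[0]+L[1] = 1+7 = 8 → [1, 7, 7, 2, 4, 8, 8, 2, 8]
append 4 → [1, 7, 7, 2, 4, 8, 8, 2, 8, 4]

[1, 7, 7, 2, 4, 8, 8, 2, 8, 4]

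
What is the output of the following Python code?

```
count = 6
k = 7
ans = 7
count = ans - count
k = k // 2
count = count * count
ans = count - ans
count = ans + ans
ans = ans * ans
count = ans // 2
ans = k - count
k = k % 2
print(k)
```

1

count = 7-6 = 1
k = 7//2 = 3
count = 1*1 = 1
ans = 1-7 = -6
count = (-6)+(-6) = -12
ans = (-6)*(-6) = 36
count = 36//2 = 18
ans = 3-18 = -15
k = 3%2 = 1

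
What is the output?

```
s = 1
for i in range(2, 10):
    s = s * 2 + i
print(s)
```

i=2: s = 1*2+2 = 4
i=3: s = 4*2+3 = 11
i=4: s = 11*2+4 = 26
i=5: s = 26*2+5 = 57
i=6: s = 57*2+6 = 120
i=7: s = 120*2+7 = 247
i=8: s = 247*2+8 = 502
i=9: s = 502*2+9 = 1013

1013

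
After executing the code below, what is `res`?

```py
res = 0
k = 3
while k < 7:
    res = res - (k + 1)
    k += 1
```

k=3: res = 0-4 = -4
k=4: res = (-4)-5 = -9
k=5: res = (-9)-6 = -15
k=6: res = (-15)-7 = -22

-22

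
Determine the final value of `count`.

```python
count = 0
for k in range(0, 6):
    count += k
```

15

k=0: count = 0+0 = 0
k=1: count = 0+1 = 1
k=2: count = 1+2 = 3
k=3: count = 3+3 = 6
k=4: count = 6+4 = 10
k=5: count = 10+5 = 15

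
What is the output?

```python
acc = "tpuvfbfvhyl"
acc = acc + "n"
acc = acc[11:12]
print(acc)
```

+ 'n' → 'tpuvfbfvhyln'
slice [11:12] → 'n'

n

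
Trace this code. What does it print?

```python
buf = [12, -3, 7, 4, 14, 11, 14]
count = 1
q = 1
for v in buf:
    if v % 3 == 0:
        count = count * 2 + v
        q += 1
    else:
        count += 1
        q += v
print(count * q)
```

v=12: %3==0, count = 1*2+12 = 14; q=2
v=-3: %3==0, count = 14*2+(-3) = 25; q=3
v=7: not %3==0, count = 25+1 = 26; q=10
v=4: not %3==0, count = 26+1 = 27; q=14
v=14: not %3==0, count = 27+1 = 28; q=28
v=11: not %3==0, count = 28+1 = 29; q=39
v=14: not %3==0, count = 29+1 = 30; q=53
count*q = 30*53 = 1590

1590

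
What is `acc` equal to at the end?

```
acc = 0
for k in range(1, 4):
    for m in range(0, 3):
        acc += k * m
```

k=1,m=0: acc = 0+0 = 0
k=1,m=1: acc = 0+1 = 1
k=1,m=2: acc = 1+2 = 3
k=2,m=0: acc = 3+0 = 3
k=2,m=1: acc = 3+2 = 5
k=2,m=2: acc = 5+4 = 9
k=3,m=0: acc = 9+0 = 9
k=3,m=1: acc = 9+3 = 12
k=3,m=2: acc = 12+6 = 18

18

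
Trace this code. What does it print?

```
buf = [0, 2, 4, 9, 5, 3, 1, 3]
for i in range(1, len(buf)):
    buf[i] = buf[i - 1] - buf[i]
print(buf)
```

i=1: buf[1] = 0-2 = -2 → [0, -2, 4, 9, 5, 3, 1, 3]
i=2: buf[2] = (-2)-4 = -6 → [0, -2, -6, 9, 5, 3, 1, 3]
i=3: buf[3] = (-6)-9 = -15 → [0, -2, -6, -15, 5, 3, 1, 3]
i=4: buf[4] = (-15)-5 = -20 → [0, -2, -6, -15, -20, 3, 1, 3]
i=5: buf[5] = (-20)-3 = -23 → [0, -2, -6, -15, -20, -23, 1, 3]
i=6: buf[6] = (-23)-1 = -24 → [0, -2, -6, -15, -20, -23, -24, 3]
i=7: buf[7] = (-24)-3 = -27 → [0, -2, -6, -15, -20, -23, -24, -27]

[0, -2, -6, -15, -20, -23, -24, -27]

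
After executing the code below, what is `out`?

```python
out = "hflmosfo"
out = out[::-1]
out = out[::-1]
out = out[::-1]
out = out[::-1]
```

'hflmosfo'

reverse → 'ofsomlfh'
reverse → 'hflmosfo'
reverse → 'ofsomlfh'
reverse → 'hflmosfo'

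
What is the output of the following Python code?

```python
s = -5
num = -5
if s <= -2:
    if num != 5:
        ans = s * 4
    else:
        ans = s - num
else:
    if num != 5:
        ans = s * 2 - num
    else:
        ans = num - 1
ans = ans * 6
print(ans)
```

s=-5, num=-5
s <= -2 is True; num != 5 is True
→ ans = s * 4 = -20
ans = (-20)*6 = -120

-120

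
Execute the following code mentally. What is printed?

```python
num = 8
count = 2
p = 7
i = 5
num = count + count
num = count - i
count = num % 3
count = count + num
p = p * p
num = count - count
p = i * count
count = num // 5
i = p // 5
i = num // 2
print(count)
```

0

num = 2+2 = 4
num = 2-5 = -3
count = (-3)%3 = 0
count = 0+(-3) = -3
p = 7*7 = 49
num = (-3)-(-3) = 0
p = 5*(-3) = -15
count = 0//5 = 0
i = (-15)//5 = -3
i = 0//2 = 0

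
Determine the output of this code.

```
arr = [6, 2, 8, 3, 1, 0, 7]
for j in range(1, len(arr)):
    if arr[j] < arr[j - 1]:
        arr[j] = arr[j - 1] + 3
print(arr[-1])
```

24

j=1: 2<6, arr[1] = 6+3 = 9 → [6, 9, 8, 3, 1, 0, 7]
j=2: 8<9, arr[2] = 9+3 = 12 → [6, 9, 12, 3, 1, 0, 7]
j=3: 3<12, arr[3] = 12+3 = 15 → [6, 9, 12, 15, 1, 0, 7]
j=4: 1<15, arr[4] = 15+3 = 18 → [6, 9, 12, 15, 18, 0, 7]
j=5: 0<18, arr[5] = 18+3 = 21 → [6, 9, 12, 15, 18, 21, 7]
j=6: 7<21, arr[6] = 21+3 = 24 → [6, 9, 12, 15, 18, 21, 24]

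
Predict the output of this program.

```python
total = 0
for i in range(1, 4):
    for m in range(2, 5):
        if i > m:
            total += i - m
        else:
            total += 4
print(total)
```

i=1,m=2: not 1>2, total = 0+4 = 4
i=1,m=3: not 1>3, total = 4+4 = 8
i=1,m=4: not 1>4, total = 8+4 = 12
i=2,m=2: not 2>2, total = 12+4 = 16
i=2,m=3: not 2>3, total = 16+4 = 20
i=2,m=4: not 2>4, total = 20+4 = 24
i=3,m=2: 3>2, total = 24+1 = 25
i=3,m=3: not 3>3, total = 25+4 = 29
i=3,m=4: not 3>4, total = 29+4 = 33

33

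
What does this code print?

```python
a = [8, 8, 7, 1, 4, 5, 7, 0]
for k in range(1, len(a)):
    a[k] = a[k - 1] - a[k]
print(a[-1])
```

-24

k=1: a[1] = 8-8 = 0 → [8, 0, 7, 1, 4, 5, 7, 0]
k=2: a[2] = 0-7 = -7 → [8, 0, -7, 1, 4, 5, 7, 0]
k=3: a[3] = (-7)-1 = -8 → [8, 0, -7, -8, 4, 5, 7, 0]
k=4: a[4] = (-8)-4 = -12 → [8, 0, -7, -8, -12, 5, 7, 0]
k=5: a[5] = (-12)-5 = -17 → [8, 0, -7, -8, -12, -17, 7, 0]
k=6: a[6] = (-17)-7 = -24 → [8, 0, -7, -8, -12, -17, -24, 0]
k=7: a[7] = (-24)-0 = -24 → [8, 0, -7, -8, -12, -17, -24, -24]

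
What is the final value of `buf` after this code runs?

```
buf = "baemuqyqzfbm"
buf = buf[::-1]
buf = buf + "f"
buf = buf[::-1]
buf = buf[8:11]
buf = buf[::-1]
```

reverse → 'mbfzqyqumeab'
+ 'f' → 'mbfzqyqumeabf'
reverse → 'fbaemuqyqzfbm'
slice [8:11] → 'qzf'
reverse → 'fzq'

'fzq'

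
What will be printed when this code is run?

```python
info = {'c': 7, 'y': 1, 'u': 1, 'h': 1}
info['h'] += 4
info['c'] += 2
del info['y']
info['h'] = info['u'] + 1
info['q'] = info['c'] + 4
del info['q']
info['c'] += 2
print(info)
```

info['h'] = 1+4 = 5 → {'c': 7, 'y': 1, 'u': 1, 'h': 5}
info['c'] = 7+2 = 9 → {'c': 9, 'y': 1, 'u': 1, 'h': 5}
del 'y' → {'c': 9, 'u': 1, 'h': 5}
info['h'] = info['u']+1 = 2 → {'c': 9, 'u': 1, 'h': 2}
info['q'] = info['c']+4 = 13 → {'c': 9, 'u': 1, 'h': 2, 'q': 13}
del 'q' → {'c': 9, 'u': 1, 'h': 2}
info['c'] = 9+2 = 11 → {'c': 11, 'u': 1, 'h': 2}

{'c': 11, 'u': 1, 'h': 2}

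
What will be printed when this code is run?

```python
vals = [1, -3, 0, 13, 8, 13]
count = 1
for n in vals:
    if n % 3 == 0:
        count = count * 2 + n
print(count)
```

n=1: not %3==0
n=-3: %3==0, count = 1*2+(-3) = -1
n=0: %3==0, count = (-1)*2+0 = -2
n=13: not %3==0
n=8: not %3==0
n=13: not %3==0

-2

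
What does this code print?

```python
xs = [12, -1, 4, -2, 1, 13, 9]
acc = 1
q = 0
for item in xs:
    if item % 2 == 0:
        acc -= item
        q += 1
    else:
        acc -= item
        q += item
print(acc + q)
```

item=12: even, acc = 1-12 = -11; q=1
item=-1: not even, acc = (-11)-(-1) = -10; q=0
item=4: even, acc = (-10)-4 = -14; q=1
item=-2: even, acc = (-14)-(-2) = -12; q=2
item=1: not even, acc = (-12)-1 = -13; q=3
item=13: not even, acc = (-13)-13 = -26; q=16
item=9: not even, acc = (-26)-9 = -35; q=25
acc+q = (-35)+25 = -10

-10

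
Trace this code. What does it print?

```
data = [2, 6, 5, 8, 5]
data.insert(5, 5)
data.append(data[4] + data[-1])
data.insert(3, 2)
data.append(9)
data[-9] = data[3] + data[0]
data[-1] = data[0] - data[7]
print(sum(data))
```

insert 5 at 5 → [2, 6, 5, 8, 5, 5]
append data[4]+data[-1] = 5+5 = 10 → [2, 6, 5, 8, 5, 5, 10]
insert 2 at 3 → [2, 6, 5, 2, 8, 5, 5, 10]
append 9 → [2, 6, 5, 2, 8, 5, 5, 10, 9]
data[-9] = data[3]+data[0] = 2+2 = 4 → [4, 6, 5, 2, 8, 5, 5, 10, 9]
data[-1] = data[0]-data[7] = 4-10 = -6 → [4, 6, 5, 2, 8, 5, 5, 10, -6]
sum = 39

39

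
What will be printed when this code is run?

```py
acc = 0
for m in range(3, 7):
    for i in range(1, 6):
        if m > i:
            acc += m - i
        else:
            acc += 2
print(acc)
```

m=3,i=1: 3>1, acc = 0+2 = 2
m=3,i=2: 3>2, acc = 2+1 = 3
m=3,i=3: not 3>3, acc = 3+2 = 5
m=3,i=4: not 3>4, acc = 5+2 = 7
m=3,i=5: not 3>5, acc = 7+2 = 9
m=4,i=1: 4>1, acc = 9+3 = 12
m=4,i=2: 4>2, acc = 12+2 = 14
m=4,i=3: 4>3, acc = 14+1 = 15
m=4,i=4: not 4>4, acc = 15+2 = 17
m=4,i=5: not 4>5, acc = 17+2 = 19
m=5,i=1: 5>1, acc = 19+4 = 23
m=5,i=2: 5>2, acc = 23+3 = 26
m=5,i=3: 5>3, acc = 26+2 = 28
m=5,i=4: 5>4, acc = 28+1 = 29
m=5,i=5: not 5>5, acc = 29+2 = 31
m=6,i=1: 6>1, acc = 31+5 = 36
m=6,i=2: 6>2, acc = 36+4 = 40
m=6,i=3: 6>3, acc = 40+3 = 43
m=6,i=4: 6>4, acc = 43+2 = 45
m=6,i=5: 6>5, acc = 45+1 = 46

46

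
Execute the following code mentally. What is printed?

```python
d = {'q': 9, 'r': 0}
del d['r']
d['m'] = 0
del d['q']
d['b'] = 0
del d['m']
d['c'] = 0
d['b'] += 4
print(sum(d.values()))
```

del 'r' → {'q': 9}
d['m'] = 0 → {'q': 9, 'm': 0}
del 'q' → {'m': 0}
d['b'] = 0 → {'m': 0, 'b': 0}
del 'm' → {'b': 0}
d['c'] = 0 → {'b': 0, 'c': 0}
d['b'] = 0+4 = 4 → {'b': 4, 'c': 0}
sum of values = 4

4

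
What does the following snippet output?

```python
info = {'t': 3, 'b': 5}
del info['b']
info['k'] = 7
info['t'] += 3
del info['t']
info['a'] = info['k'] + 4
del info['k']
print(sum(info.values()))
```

del 'b' → {'t': 3}
info['k'] = 7 → {'t': 3, 'k': 7}
info['t'] = 3+3 = 6 → {'t': 6, 'k': 7}
del 't' → {'k': 7}
info['a'] = info['k']+4 = 11 → {'k': 7, 'a': 11}
del 'k' → {'a': 11}
sum of values = 11

11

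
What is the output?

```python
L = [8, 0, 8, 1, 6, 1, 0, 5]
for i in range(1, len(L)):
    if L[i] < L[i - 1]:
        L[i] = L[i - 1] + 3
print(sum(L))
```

i=1: 0<8, L[1] = 8+3 = 11 → [8, 11, 8, 1, 6, 1, 0, 5]
i=2: 8<11, L[2] = 11+3 = 14 → [8, 11, 14, 1, 6, 1, 0, 5]
i=3: 1<14, L[3] = 14+3 = 17 → [8, 11, 14, 17, 6, 1, 0, 5]
i=4: 6<17, L[4] = 17+3 = 20 → [8, 11, 14, 17, 20, 1, 0, 5]
i=5: 1<20, L[5] = 20+3 = 23 → [8, 11, 14, 17, 20, 23, 0, 5]
i=6: 0<23, L[6] = 23+3 = 26 → [8, 11, 14, 17, 20, 23, 26, 5]
i=7: 5<26, L[7] = 26+3 = 29 → [8, 11, 14, 17, 20, 23, 26, 29]
sum = 148

148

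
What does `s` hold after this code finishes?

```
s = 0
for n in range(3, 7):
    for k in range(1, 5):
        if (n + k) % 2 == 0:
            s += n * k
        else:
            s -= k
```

n=3,k=1: even sum, s = 0+3 = 3
n=3,k=2: odd sum, s = 3-2 = 1
n=3,k=3: even sum, s = 1+9 = 10
n=3,k=4: odd sum, s = 10-4 = 6
n=4,k=1: odd sum, s = 6-1 = 5
n=4,k=2: even sum, s = 5+8 = 13
n=4,k=3: odd sum, s = 13-3 = 10
n=4,k=4: even sum, s = 10+16 = 26
n=5,k=1: even sum, s = 26+5 = 31
n=5,k=2: odd sum, s = 31-2 = 29
n=5,k=3: even sum, s = 29+15 = 44
n=5,k=4: odd sum, s = 44-4 = 40
n=6,k=1: odd sum, s = 40-1 = 39
n=6,k=2: even sum, s = 39+12 = 51
n=6,k=3: odd sum, s = 51-3 = 48
n=6,k=4: even sum, s = 48+24 = 72

72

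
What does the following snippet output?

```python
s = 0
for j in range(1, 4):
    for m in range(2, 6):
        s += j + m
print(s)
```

j=1,m=2: s = 0+3 = 3
j=1,m=3: s = 3+4 = 7
j=1,m=4: s = 7+5 = 12
j=1,m=5: s = 12+6 = 18
j=2,m=2: s = 18+4 = 22
j=2,m=3: s = 22+5 = 27
j=2,m=4: s = 27+6 = 33
j=2,m=5: s = 33+7 = 40
j=3,m=2: s = 40+5 = 45
j=3,m=3: s = 45+6 = 51
j=3,m=4: s = 51+7 = 58
j=3,m=5: s = 58+8 = 66

66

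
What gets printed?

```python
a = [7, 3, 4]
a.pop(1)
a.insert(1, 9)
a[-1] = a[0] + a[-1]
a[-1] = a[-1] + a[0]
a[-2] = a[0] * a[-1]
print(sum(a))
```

151

pop(1) removes 3 → [7, 4]
insert 9 at 1 → [7, 9, 4]
a[-1] = a[0]+a[-1] = 7+4 = 11 → [7, 9, 11]
a[-1] = a[-1]+a[0] = 11+7 = 18 → [7, 9, 18]
a[-2] = a[0]*a[-1] = 7*18 = 126 → [7, 126, 18]
sum = 151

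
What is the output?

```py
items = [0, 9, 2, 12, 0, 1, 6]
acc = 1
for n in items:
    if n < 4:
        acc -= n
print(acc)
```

n=0: <4, acc = 1-0 = 1
n=9: not <4
n=2: <4, acc = 1-2 = -1
n=12: not <4
n=0: <4, acc = (-1)-0 = -1
n=1: <4, acc = (-1)-1 = -2
n=6: not <4

-2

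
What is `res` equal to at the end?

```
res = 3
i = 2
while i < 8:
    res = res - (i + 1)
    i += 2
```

-12

i=2: res = 3-3 = 0
i=4: res = 0-5 = -5
i=6: res = (-5)-7 = -12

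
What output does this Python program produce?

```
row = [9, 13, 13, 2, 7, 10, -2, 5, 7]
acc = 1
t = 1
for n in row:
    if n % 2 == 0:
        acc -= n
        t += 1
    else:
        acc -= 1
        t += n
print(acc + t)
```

43

n=9: not even, acc = 1-1 = 0; t=10
n=13: not even, acc = 0-1 = -1; t=23
n=13: not even, acc = (-1)-1 = -2; t=36
n=2: even, acc = (-2)-2 = -4; t=37
n=7: not even, acc = (-4)-1 = -5; t=44
n=10: even, acc = (-5)-10 = -15; t=45
n=-2: even, acc = (-15)-(-2) = -13; t=46
n=5: not even, acc = (-13)-1 = -14; t=51
n=7: not even, acc = (-14)-1 = -15; t=58
acc+t = (-15)+58 = 43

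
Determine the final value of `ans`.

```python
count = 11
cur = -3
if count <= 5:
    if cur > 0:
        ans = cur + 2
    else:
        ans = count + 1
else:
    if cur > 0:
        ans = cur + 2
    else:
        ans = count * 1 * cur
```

count=11, cur=-3
count <= 5 is False; cur > 0 is False
→ ans = count * 1 * cur = -33

-33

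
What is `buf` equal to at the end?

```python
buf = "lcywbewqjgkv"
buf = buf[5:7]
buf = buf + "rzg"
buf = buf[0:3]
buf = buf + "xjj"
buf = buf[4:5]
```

'j'

slice [5:7] → 'ew'
+ 'rzg' → 'ewrzg'
slice [0:3] → 'ewr'
+ 'xjj' → 'ewrxjj'
slice [4:5] → 'j'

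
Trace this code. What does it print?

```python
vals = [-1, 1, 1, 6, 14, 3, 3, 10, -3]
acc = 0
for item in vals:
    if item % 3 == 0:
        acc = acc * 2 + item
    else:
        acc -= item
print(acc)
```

item=-1: not %3==0, acc = 0-(-1) = 1
item=1: not %3==0, acc = 1-1 = 0
item=1: not %3==0, acc = 0-1 = -1
item=6: %3==0, acc = (-1)*2+6 = 4
item=14: not %3==0, acc = 4-14 = -10
item=3: %3==0, acc = (-10)*2+3 = -17
item=3: %3==0, acc = (-17)*2+3 = -31
item=10: not %3==0, acc = (-31)-10 = -41
item=-3: %3==0, acc = (-41)*2+(-3) = -85

-85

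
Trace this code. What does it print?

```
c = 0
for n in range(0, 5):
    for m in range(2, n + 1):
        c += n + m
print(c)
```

36

n=2,m=2: c = 0+4 = 4
n=3,m=2: c = 4+5 = 9
n=3,m=3: c = 9+6 = 15
n=4,m=2: c = 15+6 = 21
n=4,m=3: c = 21+7 = 28
n=4,m=4: c = 28+8 = 36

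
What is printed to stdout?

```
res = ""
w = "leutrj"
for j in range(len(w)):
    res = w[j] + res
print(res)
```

jrtuel

j=0: prepend 'l' → 'l'
j=1: prepend 'e' → 'el'
j=2: prepend 'u' → 'uel'
j=3: prepend 't' → 'tuel'
j=4: prepend 'r' → 'rtuel'
j=5: prepend 'j' → 'jrtuel'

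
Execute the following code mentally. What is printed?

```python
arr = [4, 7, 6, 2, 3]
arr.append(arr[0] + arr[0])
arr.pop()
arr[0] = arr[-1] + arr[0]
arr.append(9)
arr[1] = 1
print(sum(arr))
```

28

append arr[0]+arr[0] = 4+4 = 8 → [4, 7, 6, 2, 3, 8]
pop() removes 8 → [4, 7, 6, 2, 3]
arr[0] = arr[-1]+arr[0] = 3+4 = 7 → [7, 7, 6, 2, 3]
append 9 → [7, 7, 6, 2, 3, 9]
arr[1] = 1 → [7, 1, 6, 2, 3, 9]
sum = 28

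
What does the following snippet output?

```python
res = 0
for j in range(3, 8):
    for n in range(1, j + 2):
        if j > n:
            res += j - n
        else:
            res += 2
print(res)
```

j=3,n=1: 3>1, res = 0+2 = 2
j=3,n=2: 3>2, res = 2+1 = 3
j=3,n=3: not 3>3, res = 3+2 = 5
j=3,n=4: not 3>4, res = 5+2 = 7
j=4,n=1: 4>1, res = 7+3 = 10
j=4,n=2: 4>2, res = 10+2 = 12
j=4,n=3: 4>3, res = 12+1 = 13
j=4,n=4: not 4>4, res = 13+2 = 15
j=4,n=5: not 4>5, res = 15+2 = 17
j=5,n=1: 5>1, res = 17+4 = 21
j=5,n=2: 5>2, res = 21+3 = 24
j=5,n=3: 5>3, res = 24+2 = 26
j=5,n=4: 5>4, res = 26+1 = 27
j=5,n=5: not 5>5, res = 27+2 = 29
j=5,n=6: not 5>6, res = 29+2 = 31
j=6,n=1: 6>1, res = 31+5 = 36
j=6,n=2: 6>2, res = 36+4 = 40
j=6,n=3: 6>3, res = 40+3 = 43
j=6,n=4: 6>4, res = 43+2 = 45
j=6,n=5: 6>5, res = 45+1 = 46
j=6,n=6: not 6>6, res = 46+2 = 48
j=6,n=7: not 6>7, res = 48+2 = 50
j=7,n=1: 7>1, res = 50+6 = 56
j=7,n=2: 7>2, res = 56+5 = 61
j=7,n=3: 7>3, res = 61+4 = 65
j=7,n=4: 7>4, res = 65+3 = 68
j=7,n=5: 7>5, res = 68+2 = 70
j=7,n=6: 7>6, res = 70+1 = 71
j=7,n=7: not 7>7, res = 71+2 = 73
j=7,n=8: not 7>8, res = 73+2 = 75

75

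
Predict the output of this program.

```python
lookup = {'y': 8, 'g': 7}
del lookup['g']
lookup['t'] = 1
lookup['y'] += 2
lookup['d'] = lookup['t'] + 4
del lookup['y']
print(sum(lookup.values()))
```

del 'g' → {'y': 8}
lookup['t'] = 1 → {'y': 8, 't': 1}
lookup['y'] = 8+2 = 10 → {'y': 10, 't': 1}
lookup['d'] = lookup['t']+4 = 5 → {'y': 10, 't': 1, 'd': 5}
del 'y' → {'t': 1, 'd': 5}
sum of values = 6

6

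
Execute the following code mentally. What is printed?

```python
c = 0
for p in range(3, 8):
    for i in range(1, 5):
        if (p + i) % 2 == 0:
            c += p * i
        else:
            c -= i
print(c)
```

p=3,i=1: even sum, c = 0+3 = 3
p=3,i=2: odd sum, c = 3-2 = 1
p=3,i=3: even sum, c = 1+9 = 10
p=3,i=4: odd sum, c = 10-4 = 6
p=4,i=1: odd sum, c = 6-1 = 5
p=4,i=2: even sum, c = 5+8 = 13
p=4,i=3: odd sum, c = 13-3 = 10
p=4,i=4: even sum, c = 10+16 = 26
p=5,i=1: even sum, c = 26+5 = 31
p=5,i=2: odd sum, c = 31-2 = 29
p=5,i=3: even sum, c = 29+15 = 44
p=5,i=4: odd sum, c = 44-4 = 40
p=6,i=1: odd sum, c = 40-1 = 39
p=6,i=2: even sum, c = 39+12 = 51
p=6,i=3: odd sum, c = 51-3 = 48
p=6,i=4: even sum, c = 48+24 = 72
p=7,i=1: even sum, c = 72+7 = 79
p=7,i=2: odd sum, c = 79-2 = 77
p=7,i=3: even sum, c = 77+21 = 98
p=7,i=4: odd sum, c = 98-4 = 94

94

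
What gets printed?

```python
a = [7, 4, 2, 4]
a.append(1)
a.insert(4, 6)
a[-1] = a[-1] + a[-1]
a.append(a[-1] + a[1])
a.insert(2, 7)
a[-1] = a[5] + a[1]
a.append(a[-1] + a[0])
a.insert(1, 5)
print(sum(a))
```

append 1 → [7, 4, 2, 4, 1]
insert 6 at 4 → [7, 4, 2, 4, 6, 1]
a[-1] = a[-1]+a[-1] = 1+1 = 2 → [7, 4, 2, 4, 6, 2]
append a[-1]+a[1] = 2+4 = 6 → [7, 4, 2, 4, 6, 2, 6]
insert 7 at 2 → [7, 4, 7, 2, 4, 6, 2, 6]
a[-1] = a[5]+a[1] = 6+4 = 10 → [7, 4, 7, 2, 4, 6, 2, 10]
append a[-1]+a[0] = 10+7 = 17 → [7, 4, 7, 2, 4, 6, 2, 10, 17]
insert 5 at 1 → [7, 5, 4, 7, 2, 4, 6, 2, 10, 17]
sum = 64

64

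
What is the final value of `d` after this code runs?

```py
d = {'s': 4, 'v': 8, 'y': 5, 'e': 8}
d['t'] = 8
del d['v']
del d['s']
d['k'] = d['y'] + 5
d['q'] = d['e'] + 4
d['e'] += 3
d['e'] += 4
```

d['t'] = 8 → {'s': 4, 'v': 8, 'y': 5, 'e': 8, 't': 8}
del 'v' → {'s': 4, 'y': 5, 'e': 8, 't': 8}
del 's' → {'y': 5, 'e': 8, 't': 8}
d['k'] = d['y']+5 = 10 → {'y': 5, 'e': 8, 't': 8, 'k': 10}
d['q'] = d['e']+4 = 12 → {'y': 5, 'e': 8, 't': 8, 'k': 10, 'q': 12}
d['e'] = 8+3 = 11 → {'y': 5, 'e': 11, 't': 8, 'k': 10, 'q': 12}
d['e'] = 11+4 = 15 → {'y': 5, 'e': 15, 't': 8, 'k': 10, 'q': 12}

{'y': 5, 'e': 15, 't': 8, 'k': 10, 'q': 12}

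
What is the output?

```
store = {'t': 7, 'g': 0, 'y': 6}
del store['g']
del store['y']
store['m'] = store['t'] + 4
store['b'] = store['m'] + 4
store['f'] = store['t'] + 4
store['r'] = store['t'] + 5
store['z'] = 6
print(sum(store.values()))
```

del 'g' → {'t': 7, 'y': 6}
del 'y' → {'t': 7}
store['m'] = store['t']+4 = 11 → {'t': 7, 'm': 11}
store['b'] = store['m']+4 = 15 → {'t': 7, 'm': 11, 'b': 15}
store['f'] = store['t']+4 = 11 → {'t': 7, 'm': 11, 'b': 15, 'f': 11}
store['r'] = store['t']+5 = 12 → {'t': 7, 'm': 11, 'b': 15, 'f': 11, 'r': 12}
store['z'] = 6 → {'t': 7, 'm': 11, 'b': 15, 'f': 11, 'r': 12, 'z': 6}
sum of values = 62

62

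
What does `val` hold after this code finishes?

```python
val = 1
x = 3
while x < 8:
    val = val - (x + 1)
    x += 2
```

-17

x=3: val = 1-4 = -3
x=5: val = (-3)-6 = -9
x=7: val = (-9)-8 = -17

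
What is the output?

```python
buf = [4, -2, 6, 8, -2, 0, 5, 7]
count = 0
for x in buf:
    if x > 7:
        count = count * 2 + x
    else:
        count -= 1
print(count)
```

x=4: not >7, count = 0-1 = -1
x=-2: not >7, count = (-1)-1 = -2
x=6: not >7, count = (-2)-1 = -3
x=8: >7, count = (-3)*2+8 = 2
x=-2: not >7, count = 2-1 = 1
x=0: not >7, count = 1-1 = 0
x=5: not >7, count = 0-1 = -1
x=7: not >7, count = (-1)-1 = -2

-2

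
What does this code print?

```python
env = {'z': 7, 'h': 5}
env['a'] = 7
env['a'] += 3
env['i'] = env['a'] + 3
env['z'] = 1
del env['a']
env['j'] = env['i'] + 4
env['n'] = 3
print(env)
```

{'z': 1, 'h': 5, 'i': 13, 'j': 17, 'n': 3}

env['a'] = 7 → {'z': 7, 'h': 5, 'a': 7}
env['a'] = 7+3 = 10 → {'z': 7, 'h': 5, 'a': 10}
env['i'] = env['a']+3 = 13 → {'z': 7, 'h': 5, 'a': 10, 'i': 13}
env['z'] = 1 → {'z': 1, 'h': 5, 'a': 10, 'i': 13}
del 'a' → {'z': 1, 'h': 5, 'i': 13}
env['j'] = env['i']+4 = 17 → {'z': 1, 'h': 5, 'i': 13, 'j': 17}
env['n'] = 3 → {'z': 1, 'h': 5, 'i': 13, 'j': 17, 'n': 3}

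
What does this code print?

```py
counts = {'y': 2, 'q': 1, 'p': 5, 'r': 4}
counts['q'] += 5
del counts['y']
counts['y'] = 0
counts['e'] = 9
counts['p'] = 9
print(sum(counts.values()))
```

28

counts['q'] = 1+5 = 6 → {'y': 2, 'q': 6, 'p': 5, 'r': 4}
del 'y' → {'q': 6, 'p': 5, 'r': 4}
counts['y'] = 0 → {'q': 6, 'p': 5, 'r': 4, 'y': 0}
counts['e'] = 9 → {'q': 6, 'p': 5, 'r': 4, 'y': 0, 'e': 9}
counts['p'] = 9 → {'q': 6, 'p': 9, 'r': 4, 'y': 0, 'e': 9}
sum of values = 28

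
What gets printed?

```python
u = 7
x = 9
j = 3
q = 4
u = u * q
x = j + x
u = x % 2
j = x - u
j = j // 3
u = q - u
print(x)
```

u = 7*4 = 28
x = 3+9 = 12
u = 12%2 = 0
j = 12-0 = 12
j = 12//3 = 4
u = 4-0 = 4

12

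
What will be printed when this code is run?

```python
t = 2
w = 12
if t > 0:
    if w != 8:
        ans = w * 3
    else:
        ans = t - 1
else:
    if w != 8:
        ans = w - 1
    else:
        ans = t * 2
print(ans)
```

t=2, w=12
t > 0 is True; w != 8 is True
→ ans = w * 3 = 36

36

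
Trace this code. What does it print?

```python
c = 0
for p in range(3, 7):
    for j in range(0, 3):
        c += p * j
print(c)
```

54

p=3,j=0: c = 0+0 = 0
p=3,j=1: c = 0+3 = 3
p=3,j=2: c = 3+6 = 9
p=4,j=0: c = 9+0 = 9
p=4,j=1: c = 9+4 = 13
p=4,j=2: c = 13+8 = 21
p=5,j=0: c = 21+0 = 21
p=5,j=1: c = 21+5 = 26
p=5,j=2: c = 26+10 = 36
p=6,j=0: c = 36+0 = 36
p=6,j=1: c = 36+6 = 42
p=6,j=2: c = 42+12 = 54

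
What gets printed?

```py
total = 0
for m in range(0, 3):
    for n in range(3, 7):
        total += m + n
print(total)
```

66

m=0,n=3: total = 0+3 = 3
m=0,n=4: total = 3+4 = 7
m=0,n=5: total = 7+5 = 12
m=0,n=6: total = 12+6 = 18
m=1,n=3: total = 18+4 = 22
m=1,n=4: total = 22+5 = 27
m=1,n=5: total = 27+6 = 33
m=1,n=6: total = 33+7 = 40
m=2,n=3: total = 40+5 = 45
m=2,n=4: total = 45+6 = 51
m=2,n=5: total = 51+7 = 58
m=2,n=6: total = 58+8 = 66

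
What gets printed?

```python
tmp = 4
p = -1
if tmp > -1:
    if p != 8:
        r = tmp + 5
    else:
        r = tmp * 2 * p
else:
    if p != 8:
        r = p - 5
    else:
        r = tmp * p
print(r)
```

tmp=4, p=-1
tmp > -1 is True; p != 8 is True
→ r = tmp + 5 = 9

9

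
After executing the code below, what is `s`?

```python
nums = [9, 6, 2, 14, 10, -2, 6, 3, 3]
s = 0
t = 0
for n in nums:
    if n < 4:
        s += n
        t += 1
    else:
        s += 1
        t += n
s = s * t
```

n=9: not <4, s = 0+1 = 1; t=9
n=6: not <4, s = 1+1 = 2; t=15
n=2: <4, s = 2+2 = 4; t=16
n=14: not <4, s = 4+1 = 5; t=30
n=10: not <4, s = 5+1 = 6; t=40
n=-2: <4, s = 6+(-2) = 4; t=41
n=6: not <4, s = 4+1 = 5; t=47
n=3: <4, s = 5+3 = 8; t=48
n=3: <4, s = 8+3 = 11; t=49
s*t = 11*49 = 539

539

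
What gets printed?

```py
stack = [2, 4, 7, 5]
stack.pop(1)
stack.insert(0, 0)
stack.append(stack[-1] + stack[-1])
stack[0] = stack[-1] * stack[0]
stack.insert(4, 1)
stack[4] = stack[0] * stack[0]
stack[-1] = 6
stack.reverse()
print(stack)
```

[6, 0, 5, 7, 2, 0]

pop(1) removes 4 → [2, 7, 5]
insert 0 at 0 → [0, 2, 7, 5]
append stack[-1]+stack[-1] = 5+5 = 10 → [0, 2, 7, 5, 10]
stack[0] = stack[-1]*stack[0] = 10*0 = 0 → [0, 2, 7, 5, 10]
insert 1 at 4 → [0, 2, 7, 5, 1, 10]
stack[4] = stack[0]*stack[0] = 0*0 = 0 → [0, 2, 7, 5, 0, 10]
stack[-1] = 6 → [0, 2, 7, 5, 0, 6]
reverse → [6, 0, 5, 7, 2, 0]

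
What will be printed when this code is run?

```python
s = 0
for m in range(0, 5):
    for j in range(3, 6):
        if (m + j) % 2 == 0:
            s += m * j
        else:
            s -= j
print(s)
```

m=0,j=3: odd sum, s = 0-3 = -3
m=0,j=4: even sum, s = (-3)+0 = -3
m=0,j=5: odd sum, s = (-3)-5 = -8
m=1,j=3: even sum, s = (-8)+3 = -5
m=1,j=4: odd sum, s = (-5)-4 = -9
m=1,j=5: even sum, s = (-9)+5 = -4
m=2,j=3: odd sum, s = (-4)-3 = -7
m=2,j=4: even sum, s = (-7)+8 = 1
m=2,j=5: odd sum, s = 1-5 = -4
m=3,j=3: even sum, s = (-4)+9 = 5
m=3,j=4: odd sum, s = 5-4 = 1
m=3,j=5: even sum, s = 1+15 = 16
m=4,j=3: odd sum, s = 16-3 = 13
m=4,j=4: even sum, s = 13+16 = 29
m=4,j=5: odd sum, s = 29-5 = 24

24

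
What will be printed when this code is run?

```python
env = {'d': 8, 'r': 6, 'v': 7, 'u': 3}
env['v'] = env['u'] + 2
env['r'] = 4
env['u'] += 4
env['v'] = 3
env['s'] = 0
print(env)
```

{'d': 8, 'r': 4, 'v': 3, 'u': 7, 's': 0}

env['v'] = env['u']+2 = 5 → {'d': 8, 'r': 6, 'v': 5, 'u': 3}
env['r'] = 4 → {'d': 8, 'r': 4, 'v': 5, 'u': 3}
env['u'] = 3+4 = 7 → {'d': 8, 'r': 4, 'v': 5, 'u': 7}
env['v'] = 3 → {'d': 8, 'r': 4, 'v': 3, 'u': 7}
env['s'] = 0 → {'d': 8, 'r': 4, 'v': 3, 'u': 7, 's': 0}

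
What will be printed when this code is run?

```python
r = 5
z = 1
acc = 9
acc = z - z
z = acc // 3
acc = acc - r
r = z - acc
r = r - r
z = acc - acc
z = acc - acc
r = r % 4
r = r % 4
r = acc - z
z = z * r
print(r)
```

acc = 1-1 = 0
z = 0//3 = 0
acc = 0-5 = -5
r = 0-(-5) = 5
r = 5-5 = 0
z = (-5)-(-5) = 0
z = (-5)-(-5) = 0
r = 0%4 = 0
r = 0%4 = 0
r = (-5)-0 = -5
z = 0*(-5) = 0

-5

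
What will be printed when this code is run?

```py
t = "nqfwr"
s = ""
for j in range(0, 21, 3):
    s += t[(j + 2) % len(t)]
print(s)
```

j=0: add t[2]='f' → 'f'
j=3: add t[0]='n' → 'fn'
j=6: add t[3]='w' → 'fnw'
j=9: add t[1]='q' → 'fnwq'
j=12: add t[4]='r' → 'fnwqr'
j=15: add t[2]='f' → 'fnwqrf'
j=18: add t[0]='n' → 'fnwqrfn'

fnwqrfn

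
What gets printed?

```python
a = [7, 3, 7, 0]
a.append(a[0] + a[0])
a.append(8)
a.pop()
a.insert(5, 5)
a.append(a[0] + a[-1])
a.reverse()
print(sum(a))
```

48

append a[0]+a[0] = 7+7 = 14 → [7, 3, 7, 0, 14]
append 8 → [7, 3, 7, 0, 14, 8]
pop() removes 8 → [7, 3, 7, 0, 14]
insert 5 at 5 → [7, 3, 7, 0, 14, 5]
append a[0]+a[-1] = 7+5 = 12 → [7, 3, 7, 0, 14, 5, 12]
reverse → [12, 5, 14, 0, 7, 3, 7]
sum = 48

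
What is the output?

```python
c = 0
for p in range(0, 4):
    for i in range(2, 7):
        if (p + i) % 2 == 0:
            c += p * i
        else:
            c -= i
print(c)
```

p=0,i=2: even sum, c = 0+0 = 0
p=0,i=3: odd sum, c = 0-3 = -3
p=0,i=4: even sum, c = (-3)+0 = -3
p=0,i=5: odd sum, c = (-3)-5 = -8
p=0,i=6: even sum, c = (-8)+0 = -8
p=1,i=2: odd sum, c = (-8)-2 = -10
p=1,i=3: even sum, c = (-10)+3 = -7
p=1,i=4: odd sum, c = (-7)-4 = -11
p=1,i=5: even sum, c = (-11)+5 = -6
p=1,i=6: odd sum, c = (-6)-6 = -12
p=2,i=2: even sum, c = (-12)+4 = -8
p=2,i=3: odd sum, c = (-8)-3 = -11
p=2,i=4: even sum, c = (-11)+8 = -3
p=2,i=5: odd sum, c = (-3)-5 = -8
p=2,i=6: even sum, c = (-8)+12 = 4
p=3,i=2: odd sum, c = 4-2 = 2
p=3,i=3: even sum, c = 2+9 = 11
p=3,i=4: odd sum, c = 11-4 = 7
p=3,i=5: even sum, c = 7+15 = 22
p=3,i=6: odd sum, c = 22-6 = 16

16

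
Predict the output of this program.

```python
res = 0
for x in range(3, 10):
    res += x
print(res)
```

x=3: res = 0+3 = 3
x=4: res = 3+4 = 7
x=5: res = 7+5 = 12
x=6: res = 12+6 = 18
x=7: res = 18+7 = 25
x=8: res = 25+8 = 33
x=9: res = 33+9 = 42

42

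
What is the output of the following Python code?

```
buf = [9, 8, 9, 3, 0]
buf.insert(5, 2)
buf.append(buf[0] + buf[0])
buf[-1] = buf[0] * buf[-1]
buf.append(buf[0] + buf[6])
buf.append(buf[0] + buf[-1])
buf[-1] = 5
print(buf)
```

insert 2 at 5 → [9, 8, 9, 3, 0, 2]
append buf[0]+buf[0] = 9+9 = 18 → [9, 8, 9, 3, 0, 2, 18]
buf[-1] = buf[0]*buf[-1] = 9*18 = 162 → [9, 8, 9, 3, 0, 2, 162]
append buf[0]+buf[6] = 9+162 = 171 → [9, 8, 9, 3, 0, 2, 162, 171]
append buf[0]+buf[-1] = 9+171 = 180 → [9, 8, 9, 3, 0, 2, 162, 171, 180]
buf[-1] = 5 → [9, 8, 9, 3, 0, 2, 162, 171, 5]

[9, 8, 9, 3, 0, 2, 162, 171, 5]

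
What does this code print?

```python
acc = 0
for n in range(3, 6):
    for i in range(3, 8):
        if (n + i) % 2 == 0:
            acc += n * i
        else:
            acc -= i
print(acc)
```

n=3,i=3: even sum, acc = 0+9 = 9
n=3,i=4: odd sum, acc = 9-4 = 5
n=3,i=5: even sum, acc = 5+15 = 20
n=3,i=6: odd sum, acc = 20-6 = 14
n=3,i=7: even sum, acc = 14+21 = 35
n=4,i=3: odd sum, acc = 35-3 = 32
n=4,i=4: even sum, acc = 32+16 = 48
n=4,i=5: odd sum, acc = 48-5 = 43
n=4,i=6: even sum, acc = 43+24 = 67
n=4,i=7: odd sum, acc = 67-7 = 60
n=5,i=3: even sum, acc = 60+15 = 75
n=5,i=4: odd sum, acc = 75-4 = 71
n=5,i=5: even sum, acc = 71+25 = 96
n=5,i=6: odd sum, acc = 96-6 = 90
n=5,i=7: even sum, acc = 90+35 = 125

125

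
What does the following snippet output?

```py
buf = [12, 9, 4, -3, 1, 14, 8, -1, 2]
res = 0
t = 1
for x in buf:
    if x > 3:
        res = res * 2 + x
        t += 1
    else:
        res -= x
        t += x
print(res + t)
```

x=12: >3, res = 0*2+12 = 12; t=2
x=9: >3, res = 12*2+9 = 33; t=3
x=4: >3, res = 33*2+4 = 70; t=4
x=-3: not >3, res = 70-(-3) = 73; t=1
x=1: not >3, res = 73-1 = 72; t=2
x=14: >3, res = 72*2+14 = 158; t=3
x=8: >3, res = 158*2+8 = 324; t=4
x=-1: not >3, res = 324-(-1) = 325; t=3
x=2: not >3, res = 325-2 = 323; t=5
res+t = 323+5 = 328

328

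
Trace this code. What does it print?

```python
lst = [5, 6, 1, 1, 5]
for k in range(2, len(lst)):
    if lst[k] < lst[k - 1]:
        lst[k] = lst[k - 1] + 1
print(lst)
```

[5, 6, 7, 8, 9]

k=2: 1<6, lst[2] = 6+1 = 7 → [5, 6, 7, 1, 5]
k=3: 1<7, lst[3] = 7+1 = 8 → [5, 6, 7, 8, 5]
k=4: 5<8, lst[4] = 8+1 = 9 → [5, 6, 7, 8, 9]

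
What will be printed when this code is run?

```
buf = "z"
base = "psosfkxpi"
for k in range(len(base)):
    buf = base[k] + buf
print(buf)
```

ipxkfsospz

k=0: prepend 'p' → 'pz'
k=1: prepend 's' → 'spz'
k=2: prepend 'o' → 'ospz'
k=3: prepend 's' → 'sospz'
k=4: prepend 'f' → 'fsospz'
k=5: prepend 'k' → 'kfsospz'
k=6: prepend 'x' → 'xkfsospz'
k=7: prepend 'p' → 'pxkfsospz'
k=8: prepend 'i' → 'ipxkfsospz'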